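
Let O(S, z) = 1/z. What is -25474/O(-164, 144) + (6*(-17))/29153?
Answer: -106940667270/29153 ≈ -3.6683e+6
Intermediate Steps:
-25474/O(-164, 144) + (6*(-17))/29153 = -25474/(1/144) + (6*(-17))/29153 = -25474/1/144 - 102*1/29153 = -25474*144 - 102/29153 = -3668256 - 102/29153 = -106940667270/29153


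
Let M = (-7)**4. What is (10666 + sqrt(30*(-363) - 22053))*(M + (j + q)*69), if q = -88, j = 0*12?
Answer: -39154886 - 3671*I*sqrt(32943) ≈ -3.9155e+7 - 6.6629e+5*I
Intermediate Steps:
j = 0
M = 2401
(10666 + sqrt(30*(-363) - 22053))*(M + (j + q)*69) = (10666 + sqrt(30*(-363) - 22053))*(2401 + (0 - 88)*69) = (10666 + sqrt(-10890 - 22053))*(2401 - 88*69) = (10666 + sqrt(-32943))*(2401 - 6072) = (10666 + I*sqrt(32943))*(-3671) = -39154886 - 3671*I*sqrt(32943)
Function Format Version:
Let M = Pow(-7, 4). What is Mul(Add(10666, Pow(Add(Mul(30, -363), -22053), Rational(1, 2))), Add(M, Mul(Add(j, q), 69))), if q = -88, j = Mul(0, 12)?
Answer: Add(-39154886, Mul(-3671, I, Pow(32943, Rational(1, 2)))) ≈ Add(-3.9155e+7, Mul(-6.6629e+5, I))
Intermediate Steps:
j = 0
M = 2401
Mul(Add(10666, Pow(Add(Mul(30, -363), -22053), Rational(1, 2))), Add(M, Mul(Add(j, q), 69))) = Mul(Add(10666, Pow(Add(Mul(30, -363), -22053), Rational(1, 2))), Add(2401, Mul(Add(0, -88), 69))) = Mul(Add(10666, Pow(Add(-10890, -22053), Rational(1, 2))), Add(2401, Mul(-88, 69))) = Mul(Add(10666, Pow(-32943, Rational(1, 2))), Add(2401, -6072)) = Mul(Add(10666, Mul(I, Pow(32943, Rational(1, 2)))), -3671) = Add(-39154886, Mul(-3671, I, Pow(32943, Rational(1, 2))))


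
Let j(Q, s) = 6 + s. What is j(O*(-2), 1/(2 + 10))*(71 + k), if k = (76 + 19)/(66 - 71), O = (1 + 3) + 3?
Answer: 949/3 ≈ 316.33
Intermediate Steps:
O = 7 (O = 4 + 3 = 7)
k = -19 (k = 95/(-5) = 95*(-1/5) = -19)
j(O*(-2), 1/(2 + 10))*(71 + k) = (6 + 1/(2 + 10))*(71 - 19) = (6 + 1/12)*52 = (73/12)*52 = 949/3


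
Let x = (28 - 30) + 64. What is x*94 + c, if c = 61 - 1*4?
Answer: 5885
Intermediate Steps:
c = 57 (c = 61 - 4 = 57)
x = 62 (x = -2 + 64 = 62)
x*94 + c = 62*94 + 57 = 5828 + 57 = 5885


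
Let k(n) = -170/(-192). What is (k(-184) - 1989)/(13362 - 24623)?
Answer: 190859/1081056 ≈ 0.17655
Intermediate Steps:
k(n) = 85/96 (k(n) = -170*(-1/192) = 85/96)
(k(-184) - 1989)/(13362 - 24623) = (85/96 - 1989)/(13362 - 24623) = -190859/96/(-11261) = -190859/96*(-1/11261) = 190859/1081056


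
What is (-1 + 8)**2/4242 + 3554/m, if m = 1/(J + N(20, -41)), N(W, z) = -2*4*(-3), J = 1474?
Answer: 3226278559/606 ≈ 5.3239e+6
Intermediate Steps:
N(W, z) = 24 (N(W, z) = -8*(-3) = 24)
m = 1/1498 (m = 1/(1474 + 24) = 1/1498 ≈ 0.00066756)
(-1 + 8)**2/4242 + 3554/m = (-1 + 8)**2/4242 + 3554/(1/1498) = 7**2*(1/4242) + 3554*1498 = 49*(1/4242) + 5323892 = 7/606 + 5323892 = 3226278559/606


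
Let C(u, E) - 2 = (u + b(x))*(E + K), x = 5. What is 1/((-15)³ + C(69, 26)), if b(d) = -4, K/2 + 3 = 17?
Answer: 1/137 ≈ 0.0072993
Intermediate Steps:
K = 28 (K = -6 + 2*17 = -6 + 34 = 28)
C(u, E) = 2 + (-4 + u)*(28 + E) (C(u, E) = 2 + (u - 4)*(E + 28) = 2 + (-4 + u)*(28 + E))
1/((-15)³ + C(69, 26)) = 1/((-15)³ + (-110 - 4*26 + 28*69 + 26*69)) = 1/(-3375 + (-110 - 104 + 1932 + 1794)) = 1/(-3375 + 3512) = 1/137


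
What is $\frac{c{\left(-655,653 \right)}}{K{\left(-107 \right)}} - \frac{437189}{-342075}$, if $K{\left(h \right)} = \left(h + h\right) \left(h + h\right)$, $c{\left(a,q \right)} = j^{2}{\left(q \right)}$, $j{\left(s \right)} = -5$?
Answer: $\frac{20030059319}{15665666700} \approx 1.2786$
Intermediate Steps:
$c{\left(a,q \right)} = 25$ ($c{\left(a,q \right)} = \left(-5\right)^{2} = 25$)
$K{\left(h \right)} = 4 h^{2}$ ($K{\left(h \right)} = 2 h 2 h = 4 h^{2}$)
$\frac{c{\left(-655,653 \right)}}{K{\left(-107 \right)}} - \frac{437189}{-342075} = \frac{25}{4 \left(-107\right)^{2}} - \frac{437189}{-342075} = \frac{25}{4 \cdot 11449} - - \frac{437189}{342075} = \frac{25}{45796} + \frac{437189}{342075} = \frac{20030059319}{15665666700}$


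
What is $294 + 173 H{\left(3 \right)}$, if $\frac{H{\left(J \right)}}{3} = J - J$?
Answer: $294$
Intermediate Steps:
$H{\left(J \right)} = 0$ ($H{\left(J \right)} = 3 \left(J - J\right) = 3 \cdot 0 = 0$)
$294 + 173 H{\left(3 \right)} = 294 + 173 \cdot 0 = 294 + 0 = 294$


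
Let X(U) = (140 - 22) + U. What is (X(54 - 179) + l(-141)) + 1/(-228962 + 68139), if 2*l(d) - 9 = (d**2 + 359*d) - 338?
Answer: -4998539665/321646 ≈ -15541.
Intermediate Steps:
l(d) = -329/2 + d**2/2 + 359*d/2 (l(d) = 9/2 + ((d**2 + 359*d) - 338)/2 = 9/2 + (-338 + d**2 + 359*d)/2 = 9/2 + (-169 + d**2/2 + 359*d/2) = -329/2 + d**2/2 + 359*d/2)
X(U) = 118 + U
(X(54 - 179) + l(-141)) + 1/(-228962 + 68139) = ((118 + (54 - 179)) + (-329/2 + (1/2)*(-141)**2 + (359/2)*(-141))) + 1/(-228962 + 68139) = ((118 - 125) + (-329/2 + (1/2)*19881 - 50619/2)) + 1/(-160823) = (-7 + (-329/2 + 19881/2 - 50619/2)) - 1/160823 = (-7 - 31067/2) - 1/160823 = -31081/2 - 1/160823 = -4998539665/321646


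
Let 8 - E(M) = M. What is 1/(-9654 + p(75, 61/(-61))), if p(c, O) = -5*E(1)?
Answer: -1/9689 ≈ -0.00010321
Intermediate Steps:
E(M) = 8 - M
p(c, O) = -35 (p(c, O) = -5*(8 - 1*1) = -5*(8 - 1) = -5*7 = -35)
1/(-9654 + p(75, 61/(-61))) = 1/(-9654 - 35) = 1/(-9689) = -1/9689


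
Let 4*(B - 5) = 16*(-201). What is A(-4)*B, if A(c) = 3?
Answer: -2397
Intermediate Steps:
B = -799 (B = 5 + (16*(-201))/4 = 5 + (1/4)*(-3216) = 5 - 804 = -799)
A(-4)*B = 3*(-799) = -2397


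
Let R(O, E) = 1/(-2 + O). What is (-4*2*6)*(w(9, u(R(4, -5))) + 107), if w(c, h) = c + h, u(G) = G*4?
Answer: -5664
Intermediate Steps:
u(G) = 4*G
(-4*2*6)*(w(9, u(R(4, -5))) + 107) = (-4*2*6)*((9 + 4/(-2 + 4)) + 107) = (-8*6)*((9 + 4/2) + 107) = -48*((9 + 4*(½)) + 107) = -48*((9 + 2) + 107) = -48*(11 + 107) = -48*118 = -5664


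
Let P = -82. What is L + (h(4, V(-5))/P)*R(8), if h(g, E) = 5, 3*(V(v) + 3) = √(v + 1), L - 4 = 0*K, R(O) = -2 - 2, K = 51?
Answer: 174/41 ≈ 4.2439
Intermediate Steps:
R(O) = -4
L = 4 (L = 4 + 0*51 = 4 + 0 = 4)
V(v) = -3 + √(1 + v)/3 (V(v) = -3 + √(v + 1)/3 = -3 + √(1 + v)/3)
L + (h(4, V(-5))/P)*R(8) = 4 + (5/(-82))*(-4) = 4 + (5*(-1/82))*(-4) = 4 - 5/82*(-4) = 4 + 10/41 = 174/41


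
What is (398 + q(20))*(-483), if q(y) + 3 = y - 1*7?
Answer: -197064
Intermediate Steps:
q(y) = -10 + y (q(y) = -3 + (y - 1*7) = -3 + (y - 7) = -3 + (-7 + y) = -10 + y)
(398 + q(20))*(-483) = (398 + (-10 + 20))*(-483) = (398 + 10)*(-483) = 408*(-483) = -197064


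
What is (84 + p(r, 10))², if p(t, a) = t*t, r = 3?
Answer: 8649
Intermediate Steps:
p(t, a) = t²
(84 + p(r, 10))² = (84 + 3²)² = (84 + 9)² = 93² = 8649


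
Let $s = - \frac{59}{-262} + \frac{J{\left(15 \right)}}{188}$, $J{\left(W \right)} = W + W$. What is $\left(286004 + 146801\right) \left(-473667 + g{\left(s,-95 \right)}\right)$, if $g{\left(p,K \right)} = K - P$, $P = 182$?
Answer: $-205125332920$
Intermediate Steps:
$J{\left(W \right)} = 2 W$
$s = \frac{2369}{6157}$ ($s = - \frac{59}{-262} + \frac{2 \cdot 15}{188} = \left(-59\right) \left(- \frac{1}{262}\right) + 30 \cdot \frac{1}{188} = \frac{59}{262} + \frac{15}{94} = \frac{2369}{6157} \approx 0.38477$)
$g{\left(p,K \right)} = -182 + K$ ($g{\left(p,K \right)} = K - 182 = -182 + K$)
$\left(286004 + 146801\right) \left(-473667 + g{\left(s,-95 \right)}\right) = \left(286004 + 146801\right) \left(-473667 - 277\right) = 432805 \left(-473667 - 277\right) = 432805 \left(-473944\right) = -205125332920$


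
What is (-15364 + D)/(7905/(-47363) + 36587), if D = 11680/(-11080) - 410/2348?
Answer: -236660675479395/563523313910848 ≈ -0.41997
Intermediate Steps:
D = -399593/325198 (D = 11680*(-1/11080) - 410*1/2348 = -292/277 - 205/1174 = -399593/325198 ≈ -1.2288)
(-15364 + D)/(7905/(-47363) + 36587) = (-15364 - 399593/325198)/(7905/(-47363) + 36587) = -4996741665/(325198*(7905*(-1/47363) + 36587)) = -4996741665/(325198*(-7905/47363 + 36587)) = -4996741665/(325198*1732862176/47363) = -4996741665/325198*47363/1732862176 = -236660675479395/563523313910848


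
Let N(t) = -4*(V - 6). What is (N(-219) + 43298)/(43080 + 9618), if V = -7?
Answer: 7225/8783 ≈ 0.82261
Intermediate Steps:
N(t) = 52 (N(t) = -4*(-7 - 6) = -4*(-13) = 52)
(N(-219) + 43298)/(43080 + 9618) = (52 + 43298)/(43080 + 9618) = 43350/52698 = 43350*(1/52698) = 7225/8783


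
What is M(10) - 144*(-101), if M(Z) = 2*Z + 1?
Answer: 14565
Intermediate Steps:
M(Z) = 1 + 2*Z
M(10) - 144*(-101) = (1 + 2*10) - 144*(-101) = (1 + 20) + 14544 = 21 + 14544 = 14565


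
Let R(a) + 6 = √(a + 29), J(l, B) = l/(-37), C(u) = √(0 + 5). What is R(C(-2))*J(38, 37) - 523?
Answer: -19123/37 - 38*√(29 + √5)/37 ≈ -522.58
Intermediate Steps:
C(u) = √5
J(l, B) = -l/37 (J(l, B) = l*(-1/37) = -l/37)
R(a) = -6 + √(29 + a) (R(a) = -6 + √(a + 29) = -6 + √(29 + a))
R(C(-2))*J(38, 37) - 523 = (-6 + √(29 + √5))*(-1/37*38) - 523 = (-6 + √(29 + √5))*(-38/37) - 523 = (228/37 - 38*√(29 + √5)/37) - 523 = -19123/37 - 38*√(29 + √5)/37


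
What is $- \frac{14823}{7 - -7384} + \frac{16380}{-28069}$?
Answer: $- \frac{537131367}{207457979} \approx -2.5891$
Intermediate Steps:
$- \frac{14823}{7 - -7384} + \frac{16380}{-28069} = - \frac{14823}{7 + 7384} + 16380 \left(- \frac{1}{28069}\right) = - \frac{14823}{7391} - \frac{16380}{28069} = - \frac{537131367}{207457979}$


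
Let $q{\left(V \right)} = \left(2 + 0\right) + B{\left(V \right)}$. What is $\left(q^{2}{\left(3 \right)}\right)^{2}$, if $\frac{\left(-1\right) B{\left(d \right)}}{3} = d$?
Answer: $2401$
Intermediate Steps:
$B{\left(d \right)} = - 3 d$
$q{\left(V \right)} = 2 - 3 V$ ($q{\left(V \right)} = \left(2 + 0\right) - 3 V = 2 - 3 V$)
$\left(q^{2}{\left(3 \right)}\right)^{2} = \left(\left(2 - 9\right)^{2}\right)^{2} = \left(\left(-7\right)^{2}\right)^{2} = 49^{2} = 2401$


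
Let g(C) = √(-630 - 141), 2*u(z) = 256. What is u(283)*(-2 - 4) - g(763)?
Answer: -768 - I*√771 ≈ -768.0 - 27.767*I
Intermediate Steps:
u(z) = 128 (u(z) = (½)*256 = 128)
g(C) = I*√771 (g(C) = √(-771) = I*√771)
u(283)*(-2 - 4) - g(763) = 128*(-2 - 4) - I*√771 = 128*(-6) - I*√771 = -768 - I*√771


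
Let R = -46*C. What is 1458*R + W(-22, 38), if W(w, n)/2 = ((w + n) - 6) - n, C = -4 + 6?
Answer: -134192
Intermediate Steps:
C = 2
R = -92 (R = -46*2 = -92)
W(w, n) = -12 + 2*w (W(w, n) = 2*(((w + n) - 6) - n) = 2*(((n + w) - 6) - n) = 2*((-6 + n + w) - n) = 2*(-6 + w) = -12 + 2*w)
1458*R + W(-22, 38) = 1458*(-92) + (-12 + 2*(-22)) = -134136 + (-12 - 44) = -134136 - 56 = -134192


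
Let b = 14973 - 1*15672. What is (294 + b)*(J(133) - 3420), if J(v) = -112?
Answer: 1430460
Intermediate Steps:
b = -699 (b = 14973 - 15672 = -699)
(294 + b)*(J(133) - 3420) = (294 - 699)*(-112 - 3420) = -405*(-3532) = 1430460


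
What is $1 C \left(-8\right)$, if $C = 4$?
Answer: $-32$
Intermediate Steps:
$1 C \left(-8\right) = 1 \cdot 4 \left(-8\right) = 4 \left(-8\right) = -32$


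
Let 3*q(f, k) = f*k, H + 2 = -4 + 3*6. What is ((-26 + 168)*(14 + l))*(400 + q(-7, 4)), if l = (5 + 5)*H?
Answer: 22300816/3 ≈ 7.4336e+6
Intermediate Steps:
H = 12 (H = -2 + (-4 + 3*6) = -2 + (-4 + 18) = -2 + 14 = 12)
l = 120 (l = (5 + 5)*12 = 10*12 = 120)
q(f, k) = f*k/3 (q(f, k) = (f*k)/3 = f*k/3)
((-26 + 168)*(14 + l))*(400 + q(-7, 4)) = ((-26 + 168)*(14 + 120))*(400 + (1/3)*(-7)*4) = (142*134)*(400 - 28/3) = 19028*(1172/3) = 22300816/3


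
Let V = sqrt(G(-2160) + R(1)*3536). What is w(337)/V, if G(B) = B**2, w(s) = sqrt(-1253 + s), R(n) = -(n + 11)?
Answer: I*sqrt(136713)/26268 ≈ 0.014076*I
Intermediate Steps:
R(n) = -11 - n (R(n) = -(11 + n) = -11 - n)
V = 88*sqrt(597) (V = sqrt((-2160)**2 + (-11 - 1*1)*3536) = sqrt(4665600 + (-11 - 1)*3536) = sqrt(4665600 - 12*3536) = sqrt(4665600 - 42432) = sqrt(4623168) = 88*sqrt(597) ≈ 2150.2)
w(337)/V = sqrt(-1253 + 337)/((88*sqrt(597))) = sqrt(-916)*(sqrt(597)/52536) = (2*I*sqrt(229))*(sqrt(597)/52536) = I*sqrt(136713)/26268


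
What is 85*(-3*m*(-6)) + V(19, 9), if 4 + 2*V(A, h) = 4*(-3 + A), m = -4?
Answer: -6090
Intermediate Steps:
V(A, h) = -8 + 2*A (V(A, h) = -2 + (4*(-3 + A))/2 = -2 + (-12 + 4*A)/2 = -2 + (-6 + 2*A) = -8 + 2*A)
85*(-3*m*(-6)) + V(19, 9) = 85*(-3*(-4)*(-6)) + (-8 + 2*19) = 85*(12*(-6)) + (-8 + 38) = 85*(-72) + 30 = -6120 + 30 = -6090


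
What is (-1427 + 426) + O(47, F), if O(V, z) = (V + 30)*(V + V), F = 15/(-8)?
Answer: 6237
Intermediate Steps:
F = -15/8 (F = 15*(-⅛) = -15/8 ≈ -1.8750)
O(V, z) = 2*V*(30 + V) (O(V, z) = (30 + V)*(2*V) = 2*V*(30 + V))
(-1427 + 426) + O(47, F) = (-1427 + 426) + 2*47*(30 + 47) = -1001 + 2*47*77 = -1001 + 7238 = 6237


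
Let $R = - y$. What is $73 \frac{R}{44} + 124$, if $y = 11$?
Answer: $\frac{423}{4} \approx 105.75$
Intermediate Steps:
$R = -11$ ($R = \left(-1\right) 11 = -11$)
$73 \frac{R}{44} + 124 = 73 \left(- \frac{11}{44}\right) + 124 = 73 \left(\left(-11\right) \frac{1}{44}\right) + 124 = 73 \left(- \frac{1}{4}\right) + 124 = - \frac{73}{4} + 124 = \frac{423}{4}$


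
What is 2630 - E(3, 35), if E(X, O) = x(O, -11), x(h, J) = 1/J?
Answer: 28931/11 ≈ 2630.1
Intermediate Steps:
E(X, O) = -1/11 (E(X, O) = 1/(-11) = -1/11)
2630 - E(3, 35) = 2630 - 1*(-1/11) = 2630 + 1/11 = 28931/11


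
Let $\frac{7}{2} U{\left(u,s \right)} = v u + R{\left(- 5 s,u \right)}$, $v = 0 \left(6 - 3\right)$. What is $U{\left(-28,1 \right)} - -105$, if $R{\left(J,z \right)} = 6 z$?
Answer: $57$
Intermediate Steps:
$v = 0$ ($v = 0 \cdot 3 = 0$)
$U{\left(u,s \right)} = \frac{12 u}{7}$ ($U{\left(u,s \right)} = \frac{2 \left(0 u + 6 u\right)}{7} = \frac{2 \left(0 + 6 u\right)}{7} = \frac{2 \cdot 6 u}{7} = \frac{12 u}{7}$)
$U{\left(-28,1 \right)} - -105 = \frac{12}{7} \left(-28\right) - -105 = -48 + 105 = 57$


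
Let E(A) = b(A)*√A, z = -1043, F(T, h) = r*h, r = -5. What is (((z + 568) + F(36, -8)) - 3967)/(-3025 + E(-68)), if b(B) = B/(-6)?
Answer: 119844450/82434233 + 898008*I*√17/82434233 ≈ 1.4538 + 0.044916*I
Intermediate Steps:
b(B) = -B/6 (b(B) = B*(-⅙) = -B/6)
F(T, h) = -5*h
E(A) = -A^(3/2)/6 (E(A) = (-A/6)*√A = -A^(3/2)/6)
(((z + 568) + F(36, -8)) - 3967)/(-3025 + E(-68)) = (((-1043 + 568) - 5*(-8)) - 3967)/(-3025 - (-68)*I*√17/3) = ((-475 + 40) - 3967)/(-3025 - (-68)*I*√17/3) = (-435 - 3967)/(-3025 + 68*I*√17/3) = -4402/(-3025 + 68*I*√17/3)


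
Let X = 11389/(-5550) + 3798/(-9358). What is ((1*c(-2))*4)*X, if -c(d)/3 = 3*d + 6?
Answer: 0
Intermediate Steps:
c(d) = -18 - 9*d (c(d) = -3*(3*d + 6) = -3*(6 + 3*d) = -18 - 9*d)
X = -63828581/25968450 (X = 11389*(-1/5550) + 3798*(-1/9358) = -11389/5550 - 1899/4679 = -63828581/25968450 ≈ -2.4579)
((1*c(-2))*4)*X = ((1*(-18 - 9*(-2)))*4)*(-63828581/25968450) = ((1*(-18 + 18))*4)*(-63828581/25968450) = ((1*0)*4)*(-63828581/25968450) = (0*4)*(-63828581/25968450) = 0*(-63828581/25968450) = 0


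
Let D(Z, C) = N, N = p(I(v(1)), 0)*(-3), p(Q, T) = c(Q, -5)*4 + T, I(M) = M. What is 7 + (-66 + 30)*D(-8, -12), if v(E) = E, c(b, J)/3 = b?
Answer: 1303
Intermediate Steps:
c(b, J) = 3*b
p(Q, T) = T + 12*Q (p(Q, T) = (3*Q)*4 + T = 12*Q + T = T + 12*Q)
N = -36 (N = (0 + 12*1)*(-3) = (0 + 12)*(-3) = 12*(-3) = -36)
D(Z, C) = -36
7 + (-66 + 30)*D(-8, -12) = 7 + (-66 + 30)*(-36) = 7 - 36*(-36) = 7 + 1296 = 1303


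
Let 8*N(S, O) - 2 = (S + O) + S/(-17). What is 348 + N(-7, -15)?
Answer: 46995/136 ≈ 345.55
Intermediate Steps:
N(S, O) = ¼ + O/8 + 2*S/17 (N(S, O) = ¼ + ((S + O) + S/(-17))/8 = ¼ + ((O + S) + S*(-1/17))/8 = ¼ + ((O + S) - S/17)/8 = ¼ + (O + 16*S/17)/8 = ¼ + (O/8 + 2*S/17) = ¼ + O/8 + 2*S/17)
348 + N(-7, -15) = 348 + (¼ + (⅛)*(-15) + (2/17)*(-7)) = 348 + (¼ - 15/8 - 14/17) = 348 - 333/136 = 46995/136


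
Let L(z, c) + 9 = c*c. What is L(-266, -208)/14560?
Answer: 8651/2912 ≈ 2.9708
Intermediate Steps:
L(z, c) = -9 + c² (L(z, c) = -9 + c*c = -9 + c²)
L(-266, -208)/14560 = (-9 + (-208)²)/14560 = (-9 + 43264)*(1/14560) = 43255*(1/14560) = 8651/2912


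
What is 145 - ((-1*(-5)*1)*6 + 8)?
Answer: 107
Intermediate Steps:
145 - ((-1*(-5)*1)*6 + 8) = 145 - ((5*1)*6 + 8) = 145 - (5*6 + 8) = 145 - (30 + 8) = 145 - 1*38 = 145 - 38 = 107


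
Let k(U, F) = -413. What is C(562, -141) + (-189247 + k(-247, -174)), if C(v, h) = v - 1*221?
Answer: -189319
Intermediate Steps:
C(v, h) = -221 + v (C(v, h) = v - 221 = -221 + v)
C(562, -141) + (-189247 + k(-247, -174)) = (-221 + 562) + (-189247 - 413) = 341 - 189660 = -189319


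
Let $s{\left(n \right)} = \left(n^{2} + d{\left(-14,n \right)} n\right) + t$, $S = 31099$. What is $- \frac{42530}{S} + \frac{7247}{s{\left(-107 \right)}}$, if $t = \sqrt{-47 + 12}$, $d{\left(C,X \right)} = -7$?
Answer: $\frac{- 42530 \sqrt{35} + 293406487 i}{31099 \left(\sqrt{35} - 12198 i\right)} \approx -0.77345 - 0.00028815 i$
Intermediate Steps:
$t = i \sqrt{35}$ ($t = \sqrt{-35} = i \sqrt{35} \approx 5.9161 i$)
$s{\left(n \right)} = n^{2} - 7 n + i \sqrt{35}$ ($s{\left(n \right)} = \left(n^{2} - 7 n\right) + i \sqrt{35} = n^{2} - 7 n + i \sqrt{35}$)
$- \frac{42530}{S} + \frac{7247}{s{\left(-107 \right)}} = - \frac{42530}{31099} + \frac{7247}{\left(-107\right)^{2} - -749 + i \sqrt{35}} = \left(-42530\right) \frac{1}{31099} + \frac{7247}{11449 + 749 + i \sqrt{35}} = - \frac{42530}{31099} + \frac{7247}{12198 + i \sqrt{35}}$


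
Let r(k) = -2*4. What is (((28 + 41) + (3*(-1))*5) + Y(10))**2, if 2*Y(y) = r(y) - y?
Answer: 2025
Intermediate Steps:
r(k) = -8
Y(y) = -4 - y/2 (Y(y) = (-8 - y)/2 = -4 - y/2)
(((28 + 41) + (3*(-1))*5) + Y(10))**2 = (((28 + 41) + (3*(-1))*5) + (-4 - 1/2*10))**2 = ((69 - 3*5) + (-4 - 5))**2 = ((69 - 15) - 9)**2 = (54 - 9)**2 = 45**2 = 2025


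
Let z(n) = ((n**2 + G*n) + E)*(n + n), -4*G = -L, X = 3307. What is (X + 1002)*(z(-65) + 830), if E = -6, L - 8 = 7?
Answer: -4446478645/2 ≈ -2.2232e+9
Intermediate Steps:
L = 15 (L = 8 + 7 = 15)
G = 15/4 (G = -(-1)*15/4 = -1/4*(-15) = 15/4 ≈ 3.7500)
z(n) = 2*n*(-6 + n**2 + 15*n/4) (z(n) = ((n**2 + 15*n/4) - 6)*(n + n) = (-6 + n**2 + 15*n/4)*(2*n) = 2*n*(-6 + n**2 + 15*n/4))
(X + 1002)*(z(-65) + 830) = (3307 + 1002)*((1/2)*(-65)*(-24 + 4*(-65)**2 + 15*(-65)) + 830) = 4309*((1/2)*(-65)*(-24 + 4*4225 - 975) + 830) = 4309*((1/2)*(-65)*(-24 + 16900 - 975) + 830) = 4309*((1/2)*(-65)*15901 + 830) = 4309*(-1033565/2 + 830) = 4309*(-1031905/2) = -4446478645/2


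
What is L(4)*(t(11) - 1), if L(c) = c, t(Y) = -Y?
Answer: -48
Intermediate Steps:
L(4)*(t(11) - 1) = 4*(-1*11 - 1) = 4*(-11 - 1) = 4*(-12) = -48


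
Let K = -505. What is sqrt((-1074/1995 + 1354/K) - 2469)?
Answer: 15*I*sqrt(1982670501)/13433 ≈ 49.721*I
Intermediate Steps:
sqrt((-1074/1995 + 1354/K) - 2469) = sqrt((-1074/1995 + 1354/(-505)) - 2469) = sqrt((-1074*1/1995 + 1354*(-1/505)) - 2469) = sqrt((-358/665 - 1354/505) - 2469) = sqrt(-43248/13433 - 2469) = sqrt(-33209325/13433) = 15*I*sqrt(1982670501)/13433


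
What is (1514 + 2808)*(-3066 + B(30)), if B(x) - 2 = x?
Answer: -13112948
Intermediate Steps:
B(x) = 2 + x
(1514 + 2808)*(-3066 + B(30)) = (1514 + 2808)*(-3066 + (2 + 30)) = 4322*(-3066 + 32) = 4322*(-3034) = -13112948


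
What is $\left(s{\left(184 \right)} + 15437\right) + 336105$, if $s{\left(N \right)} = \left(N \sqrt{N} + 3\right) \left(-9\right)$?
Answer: $351515 - 3312 \sqrt{46} \approx 3.2905 \cdot 10^{5}$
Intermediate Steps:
$s{\left(N \right)} = -27 - 9 N^{\frac{3}{2}}$ ($s{\left(N \right)} = \left(N^{\frac{3}{2}} + 3\right) \left(-9\right) = \left(3 + N^{\frac{3}{2}}\right) \left(-9\right) = -27 - 9 N^{\frac{3}{2}}$)
$\left(s{\left(184 \right)} + 15437\right) + 336105 = \left(\left(-27 - 9 \cdot 184^{\frac{3}{2}}\right) + 15437\right) + 336105 = \left(\left(-27 - 9 \cdot 368 \sqrt{46}\right) + 15437\right) + 336105 = \left(\left(-27 - 3312 \sqrt{46}\right) + 15437\right) + 336105 = \left(15410 - 3312 \sqrt{46}\right) + 336105 = 351515 - 3312 \sqrt{46}$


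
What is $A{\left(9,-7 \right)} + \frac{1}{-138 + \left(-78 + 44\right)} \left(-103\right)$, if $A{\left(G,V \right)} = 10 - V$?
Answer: $\frac{3027}{172} \approx 17.599$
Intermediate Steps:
$A{\left(9,-7 \right)} + \frac{1}{-138 + \left(-78 + 44\right)} \left(-103\right) = \left(10 - -7\right) + \frac{1}{-138 + \left(-78 + 44\right)} \left(-103\right) = \left(10 + 7\right) + \frac{1}{-138 - 34} \left(-103\right) = 17 + \frac{1}{-172} \left(-103\right) = 17 - - \frac{103}{172} = 17 + \frac{103}{172} = \frac{3027}{172}$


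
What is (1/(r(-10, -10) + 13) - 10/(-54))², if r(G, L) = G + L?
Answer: 64/35721 ≈ 0.0017917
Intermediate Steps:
(1/(r(-10, -10) + 13) - 10/(-54))² = (1/((-10 - 10) + 13) - 10/(-54))² = (1/(-20 + 13) - 10*(-1/54))² = (1/(-7) + 5/27)² = (-⅐ + 5/27)² = (8/189)² = 64/35721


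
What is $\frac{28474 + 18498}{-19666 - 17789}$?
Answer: $- \frac{46972}{37455} \approx -1.2541$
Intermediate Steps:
$\frac{28474 + 18498}{-19666 - 17789} = \frac{46972}{-37455} = 46972 \left(- \frac{1}{37455}\right) = - \frac{46972}{37455}$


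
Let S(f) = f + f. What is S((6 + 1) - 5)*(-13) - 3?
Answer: -55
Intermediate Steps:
S(f) = 2*f
S((6 + 1) - 5)*(-13) - 3 = (2*((6 + 1) - 5))*(-13) - 3 = (2*(7 - 5))*(-13) - 3 = (2*2)*(-13) - 3 = 4*(-13) - 3 = -52 - 3 = -55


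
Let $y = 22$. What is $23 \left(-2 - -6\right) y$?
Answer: $2024$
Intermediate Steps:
$23 \left(-2 - -6\right) y = 23 \left(-2 - -6\right) 22 = 23 \left(-2 + 6\right) 22 = 23 \cdot 4 \cdot 22 = 92 \cdot 22 = 2024$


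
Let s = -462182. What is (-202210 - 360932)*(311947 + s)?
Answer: 84603638370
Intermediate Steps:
(-202210 - 360932)*(311947 + s) = (-202210 - 360932)*(311947 - 462182) = -563142*(-150235) = 84603638370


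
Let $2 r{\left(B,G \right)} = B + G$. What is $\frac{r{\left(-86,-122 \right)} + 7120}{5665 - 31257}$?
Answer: $- \frac{877}{3199} \approx -0.27415$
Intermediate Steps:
$r{\left(B,G \right)} = \frac{B}{2} + \frac{G}{2}$ ($r{\left(B,G \right)} = \frac{B + G}{2} = \frac{B}{2} + \frac{G}{2}$)
$\frac{r{\left(-86,-122 \right)} + 7120}{5665 - 31257} = \frac{\left(\frac{1}{2} \left(-86\right) + \frac{1}{2} \left(-122\right)\right) + 7120}{5665 - 31257} = \frac{\left(-43 - 61\right) + 7120}{-25592} = \left(-104 + 7120\right) \left(- \frac{1}{25592}\right) = 7016 \left(- \frac{1}{25592}\right) = - \frac{877}{3199}$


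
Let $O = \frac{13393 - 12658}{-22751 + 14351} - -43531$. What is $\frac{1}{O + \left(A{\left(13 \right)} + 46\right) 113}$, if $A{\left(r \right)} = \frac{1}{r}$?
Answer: $\frac{1040}{50687109} \approx 2.0518 \cdot 10^{-5}$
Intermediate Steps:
$O = \frac{3482473}{80}$ ($O = \frac{735}{-8400} + 43531 = 735 \left(- \frac{1}{8400}\right) + 43531 = - \frac{7}{80} + 43531 = \frac{3482473}{80} \approx 43531.0$)
$\frac{1}{O + \left(A{\left(13 \right)} + 46\right) 113} = \frac{1}{\frac{3482473}{80} + \left(\frac{1}{13} + 46\right) 113} = \frac{1}{\frac{3482473}{80} + \frac{599}{13} \cdot 113} = \frac{1}{\frac{3482473}{80} + \frac{67687}{13}} = \frac{1}{\frac{50687109}{1040}} = \frac{1040}{50687109}$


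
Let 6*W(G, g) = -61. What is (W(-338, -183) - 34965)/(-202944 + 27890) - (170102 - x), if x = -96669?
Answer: -280195773953/1050324 ≈ -2.6677e+5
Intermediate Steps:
W(G, g) = -61/6 (W(G, g) = (⅙)*(-61) = -61/6)
(W(-338, -183) - 34965)/(-202944 + 27890) - (170102 - x) = (-61/6 - 34965)/(-202944 + 27890) - (170102 - 1*(-96669)) = -209851/6/(-175054) - (170102 + 96669) = -209851/6*(-1/175054) - 1*266771 = 209851/1050324 - 266771 = -280195773953/1050324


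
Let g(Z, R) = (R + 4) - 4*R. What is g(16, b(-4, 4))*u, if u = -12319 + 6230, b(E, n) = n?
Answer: 48712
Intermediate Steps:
g(Z, R) = 4 - 3*R (g(Z, R) = (4 + R) - 4*R = 4 - 3*R)
u = -6089
g(16, b(-4, 4))*u = (4 - 3*4)*(-6089) = (4 - 12)*(-6089) = -8*(-6089) = 48712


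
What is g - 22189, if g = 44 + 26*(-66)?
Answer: -23861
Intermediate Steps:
g = -1672 (g = 44 - 1716 = -1672)
g - 22189 = -1672 - 22189 = -23861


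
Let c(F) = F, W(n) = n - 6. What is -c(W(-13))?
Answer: 19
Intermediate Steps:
W(n) = -6 + n
-c(W(-13)) = -(-6 - 13) = -1*(-19) = 19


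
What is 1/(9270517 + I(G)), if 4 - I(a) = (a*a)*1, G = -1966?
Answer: 1/5405365 ≈ 1.8500e-7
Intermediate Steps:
I(a) = 4 - a**2 (I(a) = 4 - a*a = 4 - a**2)
1/(9270517 + I(G)) = 1/(9270517 + (4 - 1*(-1966)**2)) = 1/(9270517 + (4 - 1*3865156)) = 1/(9270517 + (4 - 3865156)) = 1/(9270517 - 3865152) = 1/5405365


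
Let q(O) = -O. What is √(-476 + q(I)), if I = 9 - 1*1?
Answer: 22*I ≈ 22.0*I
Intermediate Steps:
I = 8 (I = 9 - 1 = 8)
√(-476 + q(I)) = √(-476 - 1*8) = √(-476 - 8) = √(-484) = 22*I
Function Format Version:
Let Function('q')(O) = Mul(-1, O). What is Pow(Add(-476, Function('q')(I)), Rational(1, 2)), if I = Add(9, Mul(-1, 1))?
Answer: Mul(22, I) ≈ Mul(22.000, I)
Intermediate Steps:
I = 8 (I = Add(9, -1) = 8)
Pow(Add(-476, Function('q')(I)), Rational(1, 2)) = Pow(Add(-476, Mul(-1, 8)), Rational(1, 2)) = Pow(Add(-476, -8), Rational(1, 2)) = Pow(-484, Rational(1, 2)) = Mul(22, I)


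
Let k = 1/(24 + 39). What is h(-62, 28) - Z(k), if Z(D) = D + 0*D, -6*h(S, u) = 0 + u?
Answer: -295/63 ≈ -4.6825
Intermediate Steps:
k = 1/63 ≈ 0.015873
h(S, u) = -u/6 (h(S, u) = -(0 + u)/6 = -u/6)
Z(D) = D (Z(D) = D + 0 = D)
h(-62, 28) - Z(k) = -⅙*28 - 1*1/63 = -14/3 - 1/63 = -295/63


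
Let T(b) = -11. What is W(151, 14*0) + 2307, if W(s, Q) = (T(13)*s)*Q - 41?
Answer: 2266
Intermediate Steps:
W(s, Q) = -41 - 11*Q*s (W(s, Q) = (-11*s)*Q - 41 = -11*Q*s - 41 = -41 - 11*Q*s)
W(151, 14*0) + 2307 = (-41 - 11*14*0*151) + 2307 = (-41 - 11*0*151) + 2307 = (-41 + 0) + 2307 = -41 + 2307 = 2266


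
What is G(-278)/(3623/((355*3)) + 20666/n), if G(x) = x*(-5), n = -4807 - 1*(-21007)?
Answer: 799389000/2690063 ≈ 297.16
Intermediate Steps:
n = 16200 (n = -4807 + 21007 = 16200)
G(x) = -5*x
G(-278)/(3623/((355*3)) + 20666/n) = (-5*(-278))/(3623/((355*3)) + 20666/16200) = 1390/(3623/1065 + 20666*(1/16200)) = 1390/(3623*(1/1065) + 10333/8100) = 1390/(3623/1065 + 10333/8100) = 1390/(2690063/575100) = 1390*(575100/2690063) = 799389000/2690063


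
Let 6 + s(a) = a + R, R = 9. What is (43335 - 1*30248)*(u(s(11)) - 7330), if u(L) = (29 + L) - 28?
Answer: -95731405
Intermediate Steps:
s(a) = 3 + a (s(a) = -6 + (a + 9) = -6 + (9 + a) = 3 + a)
u(L) = 1 + L
(43335 - 1*30248)*(u(s(11)) - 7330) = (43335 - 1*30248)*((1 + (3 + 11)) - 7330) = (43335 - 30248)*((1 + 14) - 7330) = 13087*(15 - 7330) = 13087*(-7315) = -95731405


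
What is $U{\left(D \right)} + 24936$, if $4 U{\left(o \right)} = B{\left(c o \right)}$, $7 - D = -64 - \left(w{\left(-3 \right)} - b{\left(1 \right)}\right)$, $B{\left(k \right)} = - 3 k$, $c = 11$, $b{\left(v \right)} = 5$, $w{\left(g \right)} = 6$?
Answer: $24342$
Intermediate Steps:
$D = 72$ ($D = 7 - \left(-64 - \left(6 - 5\right)\right) = 7 - \left(-64 - 1\right) = 7 - -65 = 7 + 65 = 72$)
$U{\left(o \right)} = - \frac{33 o}{4}$ ($U{\left(o \right)} = \frac{\left(-3\right) 11 o}{4} = \frac{\left(-33\right) o}{4} = - \frac{33 o}{4}$)
$U{\left(D \right)} + 24936 = \left(- \frac{33}{4}\right) 72 + 24936 = -594 + 24936 = 24342$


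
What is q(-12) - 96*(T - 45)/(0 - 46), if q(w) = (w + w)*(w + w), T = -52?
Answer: 8592/23 ≈ 373.57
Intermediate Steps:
q(w) = 4*w² (q(w) = (2*w)*(2*w) = 4*w²)
q(-12) - 96*(T - 45)/(0 - 46) = 4*(-12)² - 96*(-52 - 45)/(0 - 46) = 4*144 - (-9312)/(-46) = 576 - (-9312)*(-1)/46 = 576 - 96*97/46 = 576 - 4656/23 = 8592/23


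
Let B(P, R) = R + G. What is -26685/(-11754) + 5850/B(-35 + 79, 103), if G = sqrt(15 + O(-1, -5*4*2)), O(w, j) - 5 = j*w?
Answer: 818208085/13776994 - 11700*sqrt(15)/10549 ≈ 55.094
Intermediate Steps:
O(w, j) = 5 + j*w
G = 2*sqrt(15) (G = sqrt(15 + (5 + (-5*4*2)*(-1))) = sqrt(15 + (5 - 20*2*(-1))) = sqrt(15 + (5 - 40*(-1))) = sqrt(15 + (5 + 40)) = sqrt(15 + 45) = sqrt(60) = 2*sqrt(15) ≈ 7.7460)
B(P, R) = R + 2*sqrt(15)
-26685/(-11754) + 5850/B(-35 + 79, 103) = -26685/(-11754) + 5850/(103 + 2*sqrt(15)) = -26685*(-1/11754) + 5850/(103 + 2*sqrt(15)) = 2965/1306 + 5850/(103 + 2*sqrt(15))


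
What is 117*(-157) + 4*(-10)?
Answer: -18409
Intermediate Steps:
117*(-157) + 4*(-10) = -18369 - 40 = -18409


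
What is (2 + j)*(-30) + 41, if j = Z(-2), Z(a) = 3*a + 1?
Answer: 131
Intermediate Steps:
Z(a) = 1 + 3*a
j = -5 (j = 1 + 3*(-2) = 1 - 6 = -5)
(2 + j)*(-30) + 41 = (2 - 5)*(-30) + 41 = -3*(-30) + 41 = 90 + 41 = 131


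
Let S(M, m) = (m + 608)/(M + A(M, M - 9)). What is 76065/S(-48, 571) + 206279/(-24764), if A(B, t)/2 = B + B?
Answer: -50258320149/3244084 ≈ -15492.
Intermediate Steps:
A(B, t) = 4*B (A(B, t) = 2*(B + B) = 2*(2*B) = 4*B)
S(M, m) = (608 + m)/(5*M) (S(M, m) = (m + 608)/(M + 4*M) = (608 + m)/((5*M)) = (608 + m)*(1/(5*M)) = (608 + m)/(5*M))
76065/S(-48, 571) + 206279/(-24764) = 76065/(((⅕)*(608 + 571)/(-48))) + 206279/(-24764) = 76065/(((⅕)*(-1/48)*1179)) + 206279*(-1/24764) = 76065/(-393/80) - 206279/24764 = 76065*(-80/393) - 206279/24764 = -2028400/131 - 206279/24764 = -50258320149/3244084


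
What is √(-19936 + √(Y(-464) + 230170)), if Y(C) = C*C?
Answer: √(-19936 + √445466) ≈ 138.81*I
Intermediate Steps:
Y(C) = C²
√(-19936 + √(Y(-464) + 230170)) = √(-19936 + √((-464)² + 230170)) = √(-19936 + √(215296 + 230170)) = √(-19936 + √445466)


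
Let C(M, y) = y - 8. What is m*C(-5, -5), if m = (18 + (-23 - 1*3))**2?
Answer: -832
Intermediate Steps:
m = 64 (m = (18 + (-23 - 3))**2 = (18 - 26)**2 = (-8)**2 = 64)
C(M, y) = -8 + y
m*C(-5, -5) = 64*(-8 - 5) = 64*(-13) = -832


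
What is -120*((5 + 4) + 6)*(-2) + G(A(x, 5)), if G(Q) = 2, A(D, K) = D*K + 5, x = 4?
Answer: 3602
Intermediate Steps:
A(D, K) = 5 + D*K
-120*((5 + 4) + 6)*(-2) + G(A(x, 5)) = -120*((5 + 4) + 6)*(-2) + 2 = -120*(9 + 6)*(-2) + 2 = -1800*(-2) + 2 = -120*(-30) + 2 = 3600 + 2 = 3602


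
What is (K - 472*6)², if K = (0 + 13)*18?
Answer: 6749604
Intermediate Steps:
K = 234 (K = 13*18 = 234)
(K - 472*6)² = (234 - 472*6)² = (234 - 2832)² = (-2598)² = 6749604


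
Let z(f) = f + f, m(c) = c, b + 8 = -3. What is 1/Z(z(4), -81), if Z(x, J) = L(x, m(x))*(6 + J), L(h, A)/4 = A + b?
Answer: 1/900 ≈ 0.0011111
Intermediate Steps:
b = -11 (b = -8 - 3 = -11)
L(h, A) = -44 + 4*A (L(h, A) = 4*(A - 11) = 4*(-11 + A) = -44 + 4*A)
z(f) = 2*f
Z(x, J) = (-44 + 4*x)*(6 + J)
1/Z(z(4), -81) = 1/(4*(-11 + 2*4)*(6 - 81)) = 1/(4*(-11 + 8)*(-75)) = 1/(4*(-3)*(-75)) = 1/900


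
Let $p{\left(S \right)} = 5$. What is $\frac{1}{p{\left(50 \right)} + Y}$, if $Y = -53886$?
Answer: $- \frac{1}{53881} \approx -1.8559 \cdot 10^{-5}$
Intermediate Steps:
$\frac{1}{p{\left(50 \right)} + Y} = \frac{1}{5 - 53886} = \frac{1}{-53881} = - \frac{1}{53881}$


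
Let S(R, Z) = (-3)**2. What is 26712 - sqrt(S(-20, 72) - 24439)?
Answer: 26712 - I*sqrt(24430) ≈ 26712.0 - 156.3*I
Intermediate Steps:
S(R, Z) = 9
26712 - sqrt(S(-20, 72) - 24439) = 26712 - sqrt(9 - 24439) = 26712 - sqrt(-24430) = 26712 - I*sqrt(24430)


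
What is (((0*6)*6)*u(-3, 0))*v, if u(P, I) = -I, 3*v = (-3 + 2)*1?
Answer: 0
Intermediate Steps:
v = -1/3 (v = ((-3 + 2)*1)/3 = (-1*1)/3 = (1/3)*(-1) = -1/3 ≈ -0.33333)
(((0*6)*6)*u(-3, 0))*v = (((0*6)*6)*(-1*0))*(-1/3) = ((0*6)*0)*(-1/3) = (0*0)*(-1/3) = 0*(-1/3) = 0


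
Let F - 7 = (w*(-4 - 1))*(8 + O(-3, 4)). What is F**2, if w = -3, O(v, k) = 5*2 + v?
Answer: 53824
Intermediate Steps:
O(v, k) = 10 + v
F = 232 (F = 7 + (-3*(-4 - 1))*(8 + (10 - 3)) = 7 + (-3*(-5))*(8 + 7) = 7 + 15*15 = 7 + 225 = 232)
F**2 = 232**2 = 53824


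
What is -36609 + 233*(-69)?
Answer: -52686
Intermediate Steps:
-36609 + 233*(-69) = -36609 - 16077 = -52686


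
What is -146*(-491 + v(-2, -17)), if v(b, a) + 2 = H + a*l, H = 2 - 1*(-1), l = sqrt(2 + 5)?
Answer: 71540 + 2482*sqrt(7) ≈ 78107.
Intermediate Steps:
l = sqrt(7) ≈ 2.6458
H = 3 (H = 2 + 1 = 3)
v(b, a) = 1 + a*sqrt(7) (v(b, a) = -2 + (3 + a*sqrt(7)) = 1 + a*sqrt(7))
-146*(-491 + v(-2, -17)) = -146*(-491 + (1 - 17*sqrt(7))) = -146*(-490 - 17*sqrt(7)) = 71540 + 2482*sqrt(7)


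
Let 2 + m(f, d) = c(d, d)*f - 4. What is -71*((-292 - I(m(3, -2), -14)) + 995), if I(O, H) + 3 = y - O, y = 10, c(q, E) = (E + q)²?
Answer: -52398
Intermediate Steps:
m(f, d) = -6 + 4*f*d² (m(f, d) = -2 + ((d + d)²*f - 4) = -2 + ((2*d)²*f - 4) = -2 + ((4*d²)*f - 4) = -2 + (4*f*d² - 4) = -2 + (-4 + 4*f*d²) = -6 + 4*f*d²)
I(O, H) = 7 - O (I(O, H) = -3 + (10 - O) = 7 - O)
-71*((-292 - I(m(3, -2), -14)) + 995) = -71*((-292 - (7 - (-6 + 4*3*(-2)²))) + 995) = -71*((-292 - (7 - (-6 + 4*3*4))) + 995) = -71*((-292 - (7 - (-6 + 48))) + 995) = -71*((-292 - (7 - 1*42)) + 995) = -71*((-292 - (7 - 42)) + 995) = -71*((-292 - 1*(-35)) + 995) = -71*((-292 + 35) + 995) = -71*(-257 + 995) = -71*738 = -52398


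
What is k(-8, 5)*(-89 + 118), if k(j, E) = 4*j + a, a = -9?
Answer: -1189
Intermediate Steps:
k(j, E) = -9 + 4*j (k(j, E) = 4*j - 9 = -9 + 4*j)
k(-8, 5)*(-89 + 118) = (-9 + 4*(-8))*(-89 + 118) = (-9 - 32)*29 = -41*29 = -1189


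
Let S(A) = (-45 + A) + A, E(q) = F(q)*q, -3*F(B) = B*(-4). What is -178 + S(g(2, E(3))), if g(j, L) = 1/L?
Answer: -1337/6 ≈ -222.83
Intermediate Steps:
F(B) = 4*B/3 (F(B) = -B*(-4)/3 = -(-4)*B/3 = 4*B/3)
E(q) = 4*q²/3 (E(q) = (4*q/3)*q = 4*q²/3)
S(A) = -45 + 2*A
-178 + S(g(2, E(3))) = -178 + (-45 + 2/(((4/3)*3²))) = -178 + (-45 + 2/(((4/3)*9))) = -178 + (-45 + 2/12) = -178 + (-45 + 2*(1/12)) = -178 + (-45 + ⅙) = -178 - 269/6 = -1337/6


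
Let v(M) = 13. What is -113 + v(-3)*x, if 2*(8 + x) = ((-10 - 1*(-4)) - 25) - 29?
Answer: -607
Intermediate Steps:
x = -38 (x = -8 + (((-10 - 1*(-4)) - 25) - 29)/2 = -8 + (((-10 + 4) - 25) - 29)/2 = -8 + ((-6 - 25) - 29)/2 = -8 + (-31 - 29)/2 = -8 + (1/2)*(-60) = -8 - 30 = -38)
-113 + v(-3)*x = -113 + 13*(-38) = -113 - 494 = -607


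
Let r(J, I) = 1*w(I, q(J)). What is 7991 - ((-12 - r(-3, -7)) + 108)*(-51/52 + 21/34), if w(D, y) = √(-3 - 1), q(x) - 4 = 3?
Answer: 1773715/221 - 321*I/442 ≈ 8025.9 - 0.72624*I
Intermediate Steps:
q(x) = 7 (q(x) = 4 + 3 = 7)
w(D, y) = 2*I (w(D, y) = √(-4) = 2*I)
r(J, I) = 2*I (r(J, I) = 1*(2*I) = 2*I)
7991 - ((-12 - r(-3, -7)) + 108)*(-51/52 + 21/34) = 7991 - ((-12 - 2*I) + 108)*(-51/52 + 21/34) = 7991 - ((-12 - 2*I) + 108)*(-51*1/52 + 21*(1/34)) = 7991 - (96 - 2*I)*(-51/52 + 21/34) = 7991 - (96 - 2*I)*(-321)/884 = 7991 - (-7704/221 + 321*I/442) = 7991 + (7704/221 - 321*I/442) = 1773715/221 - 321*I/442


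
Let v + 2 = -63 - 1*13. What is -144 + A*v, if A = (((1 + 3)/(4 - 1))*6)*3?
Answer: -2016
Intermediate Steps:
v = -78 (v = -2 + (-63 - 1*13) = -2 + (-63 - 13) = -2 - 76 = -78)
A = 24 (A = ((4/3)*6)*3 = 8*3 = 24)
-144 + A*v = -144 + 24*(-78) = -144 - 1872 = -2016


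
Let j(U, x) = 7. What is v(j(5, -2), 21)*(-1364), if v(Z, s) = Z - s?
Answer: 19096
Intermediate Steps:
v(j(5, -2), 21)*(-1364) = (7 - 1*21)*(-1364) = (7 - 21)*(-1364) = -14*(-1364) = 19096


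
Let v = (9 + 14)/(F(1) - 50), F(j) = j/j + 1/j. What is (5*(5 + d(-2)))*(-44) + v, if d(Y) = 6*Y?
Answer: 73897/48 ≈ 1539.5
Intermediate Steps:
F(j) = 1 + 1/j
v = -23/48 (v = (9 + 14)/((1 + 1)/1 - 50) = 23/(1*2 - 50) = 23/(2 - 50) = 23/(-48) = 23*(-1/48) = -23/48 ≈ -0.47917)
(5*(5 + d(-2)))*(-44) + v = (5*(5 + 6*(-2)))*(-44) - 23/48 = (5*(5 - 12))*(-44) - 23/48 = (5*(-7))*(-44) - 23/48 = -35*(-44) - 23/48 = 1540 - 23/48 = 73897/48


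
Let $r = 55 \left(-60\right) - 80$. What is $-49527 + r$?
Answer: $-52907$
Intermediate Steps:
$r = -3380$ ($r = -3300 - 80 = -3380$)
$-49527 + r = -49527 - 3380 = -52907$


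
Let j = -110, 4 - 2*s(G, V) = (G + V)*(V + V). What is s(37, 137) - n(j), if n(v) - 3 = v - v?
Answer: -23839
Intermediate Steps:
s(G, V) = 2 - V*(G + V) (s(G, V) = 2 - (G + V)*(V + V)/2 = 2 - (G + V)*2*V/2 = 2 - V*(G + V))
n(v) = 3 (n(v) = 3 + (v - v) = 3 + 0 = 3)
s(37, 137) - n(j) = (2 - 1*137² - 1*37*137) - 1*3 = (2 - 1*18769 - 5069) - 3 = (2 - 18769 - 5069) - 3 = -23836 - 3 = -23839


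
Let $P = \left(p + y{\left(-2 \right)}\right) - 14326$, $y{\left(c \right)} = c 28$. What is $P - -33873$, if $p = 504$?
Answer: $19995$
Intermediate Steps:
$y{\left(c \right)} = 28 c$
$P = -13878$ ($P = \left(504 + 28 \left(-2\right)\right) - 14326 = \left(504 - 56\right) - 14326 = 448 - 14326 = -13878$)
$P - -33873 = -13878 - -33873 = -13878 + 33873 = 19995$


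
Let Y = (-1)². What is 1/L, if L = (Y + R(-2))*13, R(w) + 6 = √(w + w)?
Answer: -5/377 - 2*I/377 ≈ -0.013263 - 0.005305*I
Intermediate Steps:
R(w) = -6 + √2*√w (R(w) = -6 + √(w + w) = -6 + √(2*w) = -6 + √2*√w)
Y = 1
L = -65 + 26*I (L = (1 + (-6 + √2*√(-2)))*13 = (1 + (-6 + √2*(I*√2)))*13 = (1 + (-6 + 2*I))*13 = (-5 + 2*I)*13 = -65 + 26*I ≈ -65.0 + 26.0*I)
1/L = 1/(-65 + 26*I) = (-65 - 26*I)/4901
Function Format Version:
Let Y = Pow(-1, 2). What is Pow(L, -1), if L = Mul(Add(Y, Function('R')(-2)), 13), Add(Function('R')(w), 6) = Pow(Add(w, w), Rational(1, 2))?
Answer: Add(Rational(-5, 377), Mul(Rational(-2, 377), I)) ≈ Add(-0.013263, Mul(-0.0053050, I))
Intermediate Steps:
Function('R')(w) = Add(-6, Mul(Pow(2, Rational(1, 2)), Pow(w, Rational(1, 2)))) (Function('R')(w) = Add(-6, Pow(Add(w, w), Rational(1, 2))) = Add(-6, Pow(Mul(2, w), Rational(1, 2))) = Add(-6, Mul(Pow(2, Rational(1, 2)), Pow(w, Rational(1, 2)))))
Y = 1
L = Add(-65, Mul(26, I)) (L = Mul(Add(1, Add(-6, Mul(Pow(2, Rational(1, 2)), Pow(-2, Rational(1, 2))))), 13) = Mul(Add(1, Add(-6, Mul(Pow(2, Rational(1, 2)), Mul(I, Pow(2, Rational(1, 2)))))), 13) = Mul(Add(1, Add(-6, Mul(2, I))), 13) = Mul(Add(-5, Mul(2, I)), 13) = Add(-65, Mul(26, I)) ≈ Add(-65.000, Mul(26.000, I)))
Pow(L, -1) = Pow(Add(-65, Mul(26, I)), -1) = Mul(Rational(1, 4901), Add(-65, Mul(-26, I)))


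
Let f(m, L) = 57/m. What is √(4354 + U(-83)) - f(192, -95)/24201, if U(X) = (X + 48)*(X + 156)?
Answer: -19/1548864 + √1799 ≈ 42.415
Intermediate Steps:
U(X) = (48 + X)*(156 + X)
√(4354 + U(-83)) - f(192, -95)/24201 = √(4354 + (7488 + (-83)² + 204*(-83))) - 57/192/24201 = √(4354 + (7488 + 6889 - 16932)) - 57*(1/192)/24201 = √(4354 - 2555) - 19/(64*24201) = √1799 - 1*19/1548864 = √1799 - 19/1548864 = -19/1548864 + √1799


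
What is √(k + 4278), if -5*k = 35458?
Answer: 2*I*√17585/5 ≈ 53.043*I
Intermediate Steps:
k = -35458/5 (k = -⅕*35458 = -35458/5 ≈ -7091.6)
√(k + 4278) = √(-35458/5 + 4278) = √(-14068/5) = 2*I*√17585/5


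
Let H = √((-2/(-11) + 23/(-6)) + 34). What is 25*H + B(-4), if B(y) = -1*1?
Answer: -1 + 25*√132198/66 ≈ 136.72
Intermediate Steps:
B(y) = -1
H = √132198/66 (H = √((-2*(-1/11) + 23*(-⅙)) + 34) = √((2/11 - 23/6) + 34) = √(-241/66 + 34) = √(2003/66) = √132198/66 ≈ 5.5089)
25*H + B(-4) = 25*(√132198/66) - 1 = 25*√132198/66 - 1 = -1 + 25*√132198/66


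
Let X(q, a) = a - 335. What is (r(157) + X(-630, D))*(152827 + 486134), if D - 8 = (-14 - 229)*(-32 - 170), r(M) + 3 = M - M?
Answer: 31153182516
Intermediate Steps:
r(M) = -3 (r(M) = -3 + (M - M) = -3 + 0 = -3)
D = 49094 (D = 8 + (-14 - 229)*(-32 - 170) = 8 - 243*(-202) = 8 + 49086 = 49094)
X(q, a) = -335 + a
(r(157) + X(-630, D))*(152827 + 486134) = (-3 + (-335 + 49094))*(152827 + 486134) = (-3 + 48759)*638961 = 48756*638961 = 31153182516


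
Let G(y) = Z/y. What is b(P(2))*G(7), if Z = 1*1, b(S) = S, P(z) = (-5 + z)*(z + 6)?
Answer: -24/7 ≈ -3.4286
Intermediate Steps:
P(z) = (-5 + z)*(6 + z)
Z = 1
G(y) = 1/y
b(P(2))*G(7) = (-30 + 2 + 2²)/7 = (-30 + 2 + 4)*(⅐) = -24*⅐ = -24/7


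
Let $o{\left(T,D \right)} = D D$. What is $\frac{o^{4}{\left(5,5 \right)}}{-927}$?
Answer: $- \frac{390625}{927} \approx -421.39$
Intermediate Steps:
$o{\left(T,D \right)} = D^{2}$
$\frac{o^{4}{\left(5,5 \right)}}{-927} = \frac{\left(5^{2}\right)^{4}}{-927} = 25^{4} \left(- \frac{1}{927}\right) = 390625 \left(- \frac{1}{927}\right) = - \frac{390625}{927}$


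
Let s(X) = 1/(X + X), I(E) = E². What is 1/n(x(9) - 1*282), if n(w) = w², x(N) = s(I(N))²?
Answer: 688747536/54771944251249 ≈ 1.2575e-5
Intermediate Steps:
s(X) = 1/(2*X)
x(N) = 1/(4*N⁴) (x(N) = (1/(2*(N²)))² = (1/(2*N²))² = 1/(4*N⁴))
1/n(x(9) - 1*282) = 1/(((¼)/9⁴ - 1*282)²) = 1/(((¼)*(1/6561) - 282)²) = 1/((1/26244 - 282)²) = 1/((-7400807/26244)²) = 1/(54771944251249/688747536) = 688747536/54771944251249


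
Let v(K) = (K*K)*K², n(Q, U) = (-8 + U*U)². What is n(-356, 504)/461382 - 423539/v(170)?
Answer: 26943901255740084551/192675430110000 ≈ 1.3984e+5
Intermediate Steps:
n(Q, U) = (-8 + U²)²
v(K) = K⁴ (v(K) = K²*K² = K⁴)
n(-356, 504)/461382 - 423539/v(170) = (-8 + 504²)²/461382 - 423539/(170⁴) = (-8 + 254016)²*(1/461382) - 423539/835210000 = 254008²*(1/461382) - 423539*1/835210000 = 64520064064*(1/461382) - 423539/835210000 = 32260032032/230691 - 423539/835210000 = 26943901255740084551/192675430110000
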